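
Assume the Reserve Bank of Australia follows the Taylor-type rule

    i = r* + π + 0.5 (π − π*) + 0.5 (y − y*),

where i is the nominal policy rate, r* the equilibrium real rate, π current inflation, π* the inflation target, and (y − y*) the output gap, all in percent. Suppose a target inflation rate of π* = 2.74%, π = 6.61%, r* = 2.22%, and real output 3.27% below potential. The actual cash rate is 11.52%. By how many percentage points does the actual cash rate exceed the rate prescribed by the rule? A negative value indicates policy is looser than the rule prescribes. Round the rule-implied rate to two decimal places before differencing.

Output 3.27% below potential → (y − y*) = -3.27.
i = 2.22 + 6.61 + 0.5 × (6.61 − 2.74) + 0.5 × (-3.27)
   = 2.22 + 6.61 + 1.935 − 1.635 = 9.13
Deviation = 11.52 − 9.13 = 2.39 pp.

2.39 pp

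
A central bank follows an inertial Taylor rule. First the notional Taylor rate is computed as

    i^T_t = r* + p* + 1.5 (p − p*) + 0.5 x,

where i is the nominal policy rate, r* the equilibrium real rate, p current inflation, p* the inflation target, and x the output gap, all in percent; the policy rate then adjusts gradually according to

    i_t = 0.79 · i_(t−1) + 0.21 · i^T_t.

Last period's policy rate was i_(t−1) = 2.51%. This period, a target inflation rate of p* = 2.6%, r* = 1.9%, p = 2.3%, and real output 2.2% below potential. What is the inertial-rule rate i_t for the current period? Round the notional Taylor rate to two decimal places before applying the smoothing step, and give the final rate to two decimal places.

2.60%

Output 2.2% below potential → x = -2.2.
i^T_t = 1.9 + 2.6 + 1.5 × (2.3 − 2.6) + 0.5 × (-2.2)
   = 1.9 + 2.6 − 0.45 − 1.1 = 2.95
i_t = 0.79 × 2.51 + 0.21 × 2.95 = 1.9829 + 0.6195 = 2.60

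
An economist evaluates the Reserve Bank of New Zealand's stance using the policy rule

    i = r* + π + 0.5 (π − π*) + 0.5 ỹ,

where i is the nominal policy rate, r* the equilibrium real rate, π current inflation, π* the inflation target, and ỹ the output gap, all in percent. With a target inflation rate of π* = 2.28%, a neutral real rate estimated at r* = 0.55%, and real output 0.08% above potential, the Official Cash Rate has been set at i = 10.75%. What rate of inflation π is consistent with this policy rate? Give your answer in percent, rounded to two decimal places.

7.53%

Output 0.08% above potential → ỹ = 0.08.
Collecting π: i = r* + (1 + 0.5) π − 0.5 π* + 0.5 ỹ
1.5 π = 10.75 − 0.55 + 0.5 × 2.28 − 0.5 × 0.08 = 11.3
π = 11.3 / 1.5 = 7.53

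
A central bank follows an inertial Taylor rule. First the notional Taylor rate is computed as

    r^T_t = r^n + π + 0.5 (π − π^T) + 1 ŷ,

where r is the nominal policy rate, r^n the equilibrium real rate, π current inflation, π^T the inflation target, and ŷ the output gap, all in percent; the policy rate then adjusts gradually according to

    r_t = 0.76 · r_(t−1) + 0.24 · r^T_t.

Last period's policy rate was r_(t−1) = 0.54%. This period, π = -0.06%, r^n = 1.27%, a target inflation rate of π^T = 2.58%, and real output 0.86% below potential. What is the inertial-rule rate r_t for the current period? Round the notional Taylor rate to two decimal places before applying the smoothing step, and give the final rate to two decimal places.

Output 0.86% below potential → ŷ = -0.86.
r^T_t = 1.27 + (-0.06) + 0.5 × (-0.06 − 2.58) + 1 × (-0.86)
   = 1.27 − 0.06 − 1.32 − 0.86 = -0.97
r_t = 0.76 × 0.54 + 0.24 × (-0.97) = 0.4104 − 0.2328 = 0.18

0.18%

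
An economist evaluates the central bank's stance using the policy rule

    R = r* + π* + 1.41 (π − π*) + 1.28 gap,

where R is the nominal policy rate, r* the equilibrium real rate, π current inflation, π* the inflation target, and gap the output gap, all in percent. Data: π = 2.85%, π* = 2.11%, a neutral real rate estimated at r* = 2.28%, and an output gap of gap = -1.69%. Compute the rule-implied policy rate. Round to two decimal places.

3.27%

R = 2.28 + 2.11 + 1.41 × (2.85 − 2.11) + 1.28 × (-1.69)
   = 2.28 + 2.11 + 1.0434 − 2.1632 = 3.27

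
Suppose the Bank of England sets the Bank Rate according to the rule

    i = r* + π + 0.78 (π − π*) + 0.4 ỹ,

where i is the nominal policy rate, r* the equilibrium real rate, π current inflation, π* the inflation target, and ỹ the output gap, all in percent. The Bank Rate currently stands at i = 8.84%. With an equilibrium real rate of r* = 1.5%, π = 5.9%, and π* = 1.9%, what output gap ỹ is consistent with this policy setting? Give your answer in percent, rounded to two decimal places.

-4.20%

0.4 ỹ = 8.84 − 1.5 − 5.9 − 0.78 × (5.9 − 1.9) = -1.68
ỹ = -1.68 / 0.4 = -4.20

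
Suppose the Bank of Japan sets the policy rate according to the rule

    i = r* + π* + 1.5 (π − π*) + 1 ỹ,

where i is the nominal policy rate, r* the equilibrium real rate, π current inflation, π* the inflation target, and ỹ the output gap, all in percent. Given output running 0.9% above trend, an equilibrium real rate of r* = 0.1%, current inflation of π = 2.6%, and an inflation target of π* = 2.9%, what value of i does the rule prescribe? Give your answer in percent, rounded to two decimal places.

3.45%

Output 0.9% above potential → ỹ = 0.9.
i = 0.1 + 2.9 + 1.5 × (2.6 − 2.9) + 1 × 0.9
   = 0.1 + 2.9 − 0.45 + 0.9 = 3.45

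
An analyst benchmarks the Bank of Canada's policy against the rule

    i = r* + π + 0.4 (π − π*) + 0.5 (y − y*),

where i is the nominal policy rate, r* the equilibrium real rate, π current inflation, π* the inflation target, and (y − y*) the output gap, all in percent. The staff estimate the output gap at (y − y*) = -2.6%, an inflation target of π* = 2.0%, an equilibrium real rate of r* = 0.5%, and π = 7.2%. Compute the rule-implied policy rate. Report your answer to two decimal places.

8.48%

i = 0.5 + 7.2 + 0.4 × (7.2 − 2.0) + 0.5 × (-2.6)
   = 0.5 + 7.2 + 2.08 − 1.3 = 8.48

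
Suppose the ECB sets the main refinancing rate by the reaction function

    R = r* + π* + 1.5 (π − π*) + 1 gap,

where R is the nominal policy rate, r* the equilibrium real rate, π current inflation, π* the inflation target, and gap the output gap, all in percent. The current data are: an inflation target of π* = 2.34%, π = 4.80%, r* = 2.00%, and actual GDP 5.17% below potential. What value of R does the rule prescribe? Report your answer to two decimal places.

Output 5.17% below potential → gap = -5.17.
R = 2.00 + 2.34 + 1.5 × (4.80 − 2.34) + 1 × (-5.17)
   = 2.00 + 2.34 + 3.69 − 5.17 = 2.86

2.86%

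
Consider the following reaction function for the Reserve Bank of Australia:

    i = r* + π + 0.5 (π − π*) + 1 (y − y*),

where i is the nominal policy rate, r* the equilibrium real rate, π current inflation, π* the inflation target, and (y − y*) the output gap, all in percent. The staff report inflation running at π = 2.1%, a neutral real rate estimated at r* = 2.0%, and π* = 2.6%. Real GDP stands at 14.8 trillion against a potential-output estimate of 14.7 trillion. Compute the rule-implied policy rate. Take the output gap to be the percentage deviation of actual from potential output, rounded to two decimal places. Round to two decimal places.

Output gap = 100 × (14.8 − 14.7) / 14.7 = 0.68%.
i = 2.00 + 2.10 + 0.5 × (2.10 − 2.60) + 1 × 0.68
   = 2.00 + 2.1 − 0.25 + 0.68 = 4.53

4.53%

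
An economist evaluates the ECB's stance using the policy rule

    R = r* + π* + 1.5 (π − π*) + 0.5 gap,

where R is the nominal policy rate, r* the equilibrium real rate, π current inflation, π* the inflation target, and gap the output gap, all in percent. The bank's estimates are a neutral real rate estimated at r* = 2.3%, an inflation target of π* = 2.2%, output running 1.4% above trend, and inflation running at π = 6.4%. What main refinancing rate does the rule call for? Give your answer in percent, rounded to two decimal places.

Output 1.4% above potential → gap = 1.4.
R = 2.3 + 2.2 + 1.5 × (6.4 − 2.2) + 0.5 × 1.4
   = 2.3 + 2.2 + 6.3 + 0.7 = 11.50

11.50%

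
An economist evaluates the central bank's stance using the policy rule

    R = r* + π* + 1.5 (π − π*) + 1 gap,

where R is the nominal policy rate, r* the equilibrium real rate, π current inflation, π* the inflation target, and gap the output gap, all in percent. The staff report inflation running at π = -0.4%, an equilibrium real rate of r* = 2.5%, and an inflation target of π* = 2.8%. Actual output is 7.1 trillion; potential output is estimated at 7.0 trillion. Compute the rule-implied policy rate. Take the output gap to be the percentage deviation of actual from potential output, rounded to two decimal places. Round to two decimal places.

Output gap = 100 × (7.1 − 7.0) / 7.0 = 1.43%.
R = 2.50 + 2.80 + 1.5 × (-0.40 − 2.80) + 1 × 1.43
   = 2.50 + 2.8 − 4.8 + 1.43 = 1.93

1.93%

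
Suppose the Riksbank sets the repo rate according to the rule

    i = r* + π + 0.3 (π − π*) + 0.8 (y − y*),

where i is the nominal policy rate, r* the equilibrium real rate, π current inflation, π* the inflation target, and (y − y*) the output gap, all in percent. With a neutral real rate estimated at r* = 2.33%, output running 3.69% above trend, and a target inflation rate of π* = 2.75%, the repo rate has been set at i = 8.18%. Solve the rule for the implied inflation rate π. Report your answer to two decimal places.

2.86%

Output 3.69% above potential → (y − y*) = 3.69.
Collecting π: i = r* + (1 + 0.3) π − 0.3 π* + 0.8 (y − y*)
1.3 π = 8.18 − 2.33 + 0.3 × 2.75 − 0.8 × 3.69 = 3.723
π = 3.723 / 1.3 = 2.86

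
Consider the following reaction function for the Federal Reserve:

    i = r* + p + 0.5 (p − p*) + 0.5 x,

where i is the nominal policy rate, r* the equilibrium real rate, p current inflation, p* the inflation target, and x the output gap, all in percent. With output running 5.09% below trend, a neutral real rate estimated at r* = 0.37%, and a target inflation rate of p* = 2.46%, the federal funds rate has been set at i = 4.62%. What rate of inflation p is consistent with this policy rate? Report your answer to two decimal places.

5.35%

Output 5.09% below potential → x = -5.09.
Collecting p: i = r* + (1 + 0.5) p − 0.5 p* + 0.5 x
1.5 p = 4.62 − 0.37 + 0.5 × 2.46 − 0.5 × (-5.09) = 8.025
p = 8.025 / 1.5 = 5.35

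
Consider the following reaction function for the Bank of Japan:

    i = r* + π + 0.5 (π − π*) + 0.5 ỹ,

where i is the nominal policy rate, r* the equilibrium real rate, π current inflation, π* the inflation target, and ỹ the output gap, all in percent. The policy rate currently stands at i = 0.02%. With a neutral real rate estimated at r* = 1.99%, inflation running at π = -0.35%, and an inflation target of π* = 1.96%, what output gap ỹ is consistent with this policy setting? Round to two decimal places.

0.5 ỹ = 0.02 − 1.99 − (-0.35) − 0.5 × ((-0.35) − 1.96) = -0.465
ỹ = -0.465 / 0.5 = -0.93

-0.93%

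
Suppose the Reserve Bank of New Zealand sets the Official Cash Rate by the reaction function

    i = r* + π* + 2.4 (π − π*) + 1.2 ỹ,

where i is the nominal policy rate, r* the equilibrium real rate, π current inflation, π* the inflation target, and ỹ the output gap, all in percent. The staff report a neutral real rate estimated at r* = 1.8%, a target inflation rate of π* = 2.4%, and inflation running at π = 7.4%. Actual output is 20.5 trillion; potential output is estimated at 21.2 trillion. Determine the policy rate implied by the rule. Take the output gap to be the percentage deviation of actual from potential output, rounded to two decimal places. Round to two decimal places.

12.24%

Output gap = 100 × (20.5 − 21.2) / 21.2 = -3.30%.
i = 1.80 + 2.40 + 2.4 × (7.40 − 2.40) + 1.2 × (-3.30)
   = 1.80 + 2.4 + 12 − 3.96 = 12.24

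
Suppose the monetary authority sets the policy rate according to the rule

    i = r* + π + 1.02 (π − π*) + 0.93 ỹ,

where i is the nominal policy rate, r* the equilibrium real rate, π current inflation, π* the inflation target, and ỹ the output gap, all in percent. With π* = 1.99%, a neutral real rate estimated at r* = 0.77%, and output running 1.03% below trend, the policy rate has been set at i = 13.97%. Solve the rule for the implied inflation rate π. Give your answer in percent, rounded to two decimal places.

8.01%

Output 1.03% below potential → ỹ = -1.03.
Collecting π: i = r* + (1 + 1.02) π − 1.02 π* + 0.93 ỹ
2.02 π = 13.97 − 0.77 + 1.02 × 1.99 − 0.93 × (-1.03) = 16.1877
π = 16.1877 / 2.02 = 8.01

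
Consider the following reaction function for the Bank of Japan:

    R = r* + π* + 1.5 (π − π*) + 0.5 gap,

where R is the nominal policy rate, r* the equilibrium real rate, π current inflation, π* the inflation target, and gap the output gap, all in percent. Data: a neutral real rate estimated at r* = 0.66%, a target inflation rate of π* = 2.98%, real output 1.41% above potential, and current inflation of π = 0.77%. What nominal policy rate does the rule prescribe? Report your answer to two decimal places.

Output 1.41% above potential → gap = 1.41.
R = 0.66 + 2.98 + 1.5 × (0.77 − 2.98) + 0.5 × 1.41
   = 0.66 + 2.98 − 3.315 + 0.705 = 1.03

1.03%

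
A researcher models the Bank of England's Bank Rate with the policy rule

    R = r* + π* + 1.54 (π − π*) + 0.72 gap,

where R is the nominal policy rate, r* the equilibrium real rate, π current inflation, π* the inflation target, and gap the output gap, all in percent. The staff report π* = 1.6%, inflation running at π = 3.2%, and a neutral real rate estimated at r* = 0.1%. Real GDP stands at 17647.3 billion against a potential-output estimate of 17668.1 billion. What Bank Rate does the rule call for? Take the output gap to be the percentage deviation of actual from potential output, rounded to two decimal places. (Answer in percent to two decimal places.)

4.08%

Output gap = 100 × (17647.3 − 17668.1) / 17668.1 = -0.12%.
R = 0.10 + 1.60 + 1.54 × (3.20 − 1.60) + 0.72 × (-0.12)
   = 0.10 + 1.6 + 2.464 − 0.0864 = 4.08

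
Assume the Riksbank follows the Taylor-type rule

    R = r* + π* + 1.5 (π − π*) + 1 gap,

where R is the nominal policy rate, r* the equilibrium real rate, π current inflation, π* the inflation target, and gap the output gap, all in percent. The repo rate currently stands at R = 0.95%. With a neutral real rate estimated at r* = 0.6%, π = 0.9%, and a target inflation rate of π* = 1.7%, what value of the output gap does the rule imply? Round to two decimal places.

1 gap = 0.95 − 0.6 − 1.7 − 1.5 × (0.9 − 1.7) = -0.15
gap = -0.15 / 1 = -0.15

-0.15%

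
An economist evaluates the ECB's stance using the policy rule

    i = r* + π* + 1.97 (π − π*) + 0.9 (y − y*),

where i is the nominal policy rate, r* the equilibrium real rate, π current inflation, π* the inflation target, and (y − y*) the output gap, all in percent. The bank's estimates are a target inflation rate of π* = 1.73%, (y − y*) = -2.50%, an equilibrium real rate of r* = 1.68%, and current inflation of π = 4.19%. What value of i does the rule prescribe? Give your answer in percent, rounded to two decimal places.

i = 1.68 + 1.73 + 1.97 × (4.19 − 1.73) + 0.9 × (-2.50)
   = 1.68 + 1.73 + 4.8462 − 2.25 = 6.01

6.01%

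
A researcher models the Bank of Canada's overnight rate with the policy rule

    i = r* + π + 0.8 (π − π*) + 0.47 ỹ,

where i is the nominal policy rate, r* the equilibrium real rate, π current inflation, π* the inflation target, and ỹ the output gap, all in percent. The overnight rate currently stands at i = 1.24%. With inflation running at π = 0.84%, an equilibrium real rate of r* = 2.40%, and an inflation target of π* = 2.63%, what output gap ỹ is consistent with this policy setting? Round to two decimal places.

0.47 ỹ = 1.24 − 2.40 − 0.84 − 0.8 × (0.84 − 2.63) = -0.568
ỹ = -0.568 / 0.47 = -1.21

-1.21%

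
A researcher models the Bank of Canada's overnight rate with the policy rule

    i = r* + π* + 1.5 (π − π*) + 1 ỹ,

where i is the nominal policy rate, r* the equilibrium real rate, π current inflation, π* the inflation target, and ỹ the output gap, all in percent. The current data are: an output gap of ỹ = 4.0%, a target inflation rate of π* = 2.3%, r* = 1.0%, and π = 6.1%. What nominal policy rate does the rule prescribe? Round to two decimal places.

i = 1.0 + 2.3 + 1.5 × (6.1 − 2.3) + 1 × 4.0
   = 1.0 + 2.3 + 5.7 + 4 = 13.00

13.00%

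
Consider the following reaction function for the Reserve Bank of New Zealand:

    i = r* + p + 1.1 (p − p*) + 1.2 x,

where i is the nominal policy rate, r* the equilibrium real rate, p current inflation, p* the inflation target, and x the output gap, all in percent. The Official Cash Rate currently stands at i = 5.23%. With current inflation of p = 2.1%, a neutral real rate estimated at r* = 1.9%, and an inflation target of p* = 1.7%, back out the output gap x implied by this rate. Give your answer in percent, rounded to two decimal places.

1.2 x = 5.23 − 1.9 − 2.1 − 1.1 × (2.1 − 1.7) = 0.79
x = 0.79 / 1.2 = 0.66

0.66%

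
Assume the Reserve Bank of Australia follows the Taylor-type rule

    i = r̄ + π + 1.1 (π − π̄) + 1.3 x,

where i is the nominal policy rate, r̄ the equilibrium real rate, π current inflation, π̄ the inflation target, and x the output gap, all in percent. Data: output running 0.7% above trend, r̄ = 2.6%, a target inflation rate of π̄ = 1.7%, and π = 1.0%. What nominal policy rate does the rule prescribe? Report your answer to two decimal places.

Output 0.7% above potential → x = 0.7.
i = 2.6 + 1.0 + 1.1 × (1.0 − 1.7) + 1.3 × 0.7
   = 2.6 + 1 − 0.77 + 0.91 = 3.74

3.74%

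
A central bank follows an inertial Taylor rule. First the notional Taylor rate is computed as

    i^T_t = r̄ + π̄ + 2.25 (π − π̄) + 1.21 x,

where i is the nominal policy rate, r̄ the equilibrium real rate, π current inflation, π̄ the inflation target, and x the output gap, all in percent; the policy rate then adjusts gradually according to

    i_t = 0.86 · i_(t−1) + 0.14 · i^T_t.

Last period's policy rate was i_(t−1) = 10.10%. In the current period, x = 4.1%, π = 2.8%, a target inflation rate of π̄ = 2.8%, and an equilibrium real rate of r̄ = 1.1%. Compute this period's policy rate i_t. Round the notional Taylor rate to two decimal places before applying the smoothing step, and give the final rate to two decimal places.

i^T_t = 1.1 + 2.8 + 2.25 × (2.8 − 2.8) + 1.21 × 4.1
   = 1.1 + 2.8 + 0 + 4.961 = 8.86
i_t = 0.86 × 10.10 + 0.14 × 8.86 = 8.686 + 1.2404 = 9.93

9.93%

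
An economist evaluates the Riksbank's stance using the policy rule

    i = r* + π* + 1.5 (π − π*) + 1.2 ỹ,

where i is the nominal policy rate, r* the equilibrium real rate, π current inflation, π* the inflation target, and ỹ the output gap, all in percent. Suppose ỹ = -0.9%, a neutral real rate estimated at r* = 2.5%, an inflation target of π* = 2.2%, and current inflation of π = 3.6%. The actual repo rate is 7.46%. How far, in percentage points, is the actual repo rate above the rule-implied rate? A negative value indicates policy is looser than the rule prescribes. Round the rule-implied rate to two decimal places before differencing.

i = 2.5 + 2.2 + 1.5 × (3.6 − 2.2) + 1.2 × (-0.9)
   = 2.5 + 2.2 + 2.1 − 1.08 = 5.72
Deviation = 7.46 − 5.72 = 1.74 pp.

1.74 pp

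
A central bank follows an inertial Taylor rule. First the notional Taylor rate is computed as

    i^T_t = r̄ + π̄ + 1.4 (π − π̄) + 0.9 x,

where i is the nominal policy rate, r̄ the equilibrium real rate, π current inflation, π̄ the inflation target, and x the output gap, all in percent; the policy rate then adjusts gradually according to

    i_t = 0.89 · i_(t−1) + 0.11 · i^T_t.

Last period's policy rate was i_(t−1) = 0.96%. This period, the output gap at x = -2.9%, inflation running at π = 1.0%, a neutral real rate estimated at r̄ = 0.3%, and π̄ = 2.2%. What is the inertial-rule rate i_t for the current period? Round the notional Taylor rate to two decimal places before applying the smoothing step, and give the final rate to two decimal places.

i^T_t = 0.3 + 2.2 + 1.4 × (1.0 − 2.2) + 0.9 × (-2.9)
   = 0.3 + 2.2 − 1.68 − 2.61 = -1.79
i_t = 0.89 × 0.96 + 0.11 × (-1.79) = 0.8544 − 0.1969 = 0.66

0.66%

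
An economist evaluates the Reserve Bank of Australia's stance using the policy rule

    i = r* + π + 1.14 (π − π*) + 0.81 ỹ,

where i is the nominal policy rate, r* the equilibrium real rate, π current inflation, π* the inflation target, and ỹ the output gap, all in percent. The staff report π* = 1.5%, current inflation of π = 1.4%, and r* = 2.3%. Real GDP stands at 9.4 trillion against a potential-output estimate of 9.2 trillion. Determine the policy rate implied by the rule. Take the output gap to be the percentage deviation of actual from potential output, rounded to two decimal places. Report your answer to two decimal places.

Output gap = 100 × (9.4 − 9.2) / 9.2 = 2.17%.
i = 2.30 + 1.40 + 1.14 × (1.40 − 1.50) + 0.81 × 2.17
   = 2.30 + 1.4 − 0.114 + 1.7577 = 5.34

5.34%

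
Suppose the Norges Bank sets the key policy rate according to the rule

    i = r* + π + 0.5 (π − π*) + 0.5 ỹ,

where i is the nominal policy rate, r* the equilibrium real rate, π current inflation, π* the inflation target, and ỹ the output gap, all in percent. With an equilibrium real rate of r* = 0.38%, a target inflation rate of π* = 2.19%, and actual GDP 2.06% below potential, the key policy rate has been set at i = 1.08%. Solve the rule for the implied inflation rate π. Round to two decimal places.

Output 2.06% below potential → ỹ = -2.06.
Collecting π: i = r* + (1 + 0.5) π − 0.5 π* + 0.5 ỹ
1.5 π = 1.08 − 0.38 + 0.5 × 2.19 − 0.5 × (-2.06) = 2.825
π = 2.825 / 1.5 = 1.88

1.88%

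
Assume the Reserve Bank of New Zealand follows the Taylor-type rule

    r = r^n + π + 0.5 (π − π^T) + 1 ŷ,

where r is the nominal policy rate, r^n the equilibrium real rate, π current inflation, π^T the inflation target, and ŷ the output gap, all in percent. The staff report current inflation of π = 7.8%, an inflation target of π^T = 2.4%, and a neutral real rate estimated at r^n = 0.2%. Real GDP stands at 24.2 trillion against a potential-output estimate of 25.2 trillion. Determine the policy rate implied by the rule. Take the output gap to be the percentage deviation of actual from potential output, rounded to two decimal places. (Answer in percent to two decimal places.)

6.73%

Output gap = 100 × (24.2 − 25.2) / 25.2 = -3.97%.
r = 0.20 + 7.80 + 0.5 × (7.80 − 2.40) + 1 × (-3.97)
   = 0.20 + 7.8 + 2.7 − 3.97 = 6.73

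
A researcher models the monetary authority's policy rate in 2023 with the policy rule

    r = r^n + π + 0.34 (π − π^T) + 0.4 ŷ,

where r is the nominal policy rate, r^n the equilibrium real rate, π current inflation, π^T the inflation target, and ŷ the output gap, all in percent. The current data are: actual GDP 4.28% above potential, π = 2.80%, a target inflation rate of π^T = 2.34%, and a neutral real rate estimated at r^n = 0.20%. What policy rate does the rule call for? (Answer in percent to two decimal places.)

4.87%

Output 4.28% above potential → ŷ = 4.28.
r = 0.20 + 2.80 + 0.34 × (2.80 − 2.34) + 0.4 × 4.28
   = 0.20 + 2.8 + 0.1564 + 1.712 = 4.87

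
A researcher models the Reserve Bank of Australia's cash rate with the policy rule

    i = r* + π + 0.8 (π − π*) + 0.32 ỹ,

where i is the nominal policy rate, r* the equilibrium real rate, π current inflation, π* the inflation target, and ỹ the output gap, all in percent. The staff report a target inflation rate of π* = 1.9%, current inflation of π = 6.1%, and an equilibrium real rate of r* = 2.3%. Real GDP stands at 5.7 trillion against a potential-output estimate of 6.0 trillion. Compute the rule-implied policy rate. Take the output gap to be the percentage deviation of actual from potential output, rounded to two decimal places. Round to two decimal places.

Output gap = 100 × (5.7 − 6.0) / 6.0 = -5.00%.
i = 2.30 + 6.10 + 0.8 × (6.10 − 1.90) + 0.32 × (-5.00)
   = 2.30 + 6.1 + 3.36 − 1.6 = 10.16

10.16%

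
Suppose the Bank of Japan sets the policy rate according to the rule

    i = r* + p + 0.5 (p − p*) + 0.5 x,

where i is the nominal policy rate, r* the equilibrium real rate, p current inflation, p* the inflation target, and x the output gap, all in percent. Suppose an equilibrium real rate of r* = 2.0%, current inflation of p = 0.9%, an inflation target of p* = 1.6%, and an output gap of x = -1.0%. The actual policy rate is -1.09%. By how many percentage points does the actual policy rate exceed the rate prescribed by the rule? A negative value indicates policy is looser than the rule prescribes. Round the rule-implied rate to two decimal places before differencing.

-3.14 pp

i = 2.0 + 0.9 + 0.5 × (0.9 − 1.6) + 0.5 × (-1.0)
   = 2.0 + 0.9 − 0.35 − 0.5 = 2.05
Deviation = -1.09 − 2.05 = -3.14 pp.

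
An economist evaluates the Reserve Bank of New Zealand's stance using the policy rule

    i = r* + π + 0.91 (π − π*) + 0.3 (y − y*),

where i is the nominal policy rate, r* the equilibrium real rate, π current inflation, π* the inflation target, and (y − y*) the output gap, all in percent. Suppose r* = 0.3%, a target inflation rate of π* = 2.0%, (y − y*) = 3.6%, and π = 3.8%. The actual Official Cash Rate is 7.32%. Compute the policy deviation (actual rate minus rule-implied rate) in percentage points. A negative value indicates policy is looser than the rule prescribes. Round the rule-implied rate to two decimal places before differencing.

0.50 pp

i = 0.3 + 3.8 + 0.91 × (3.8 − 2.0) + 0.3 × 3.6
   = 0.3 + 3.8 + 1.638 + 1.08 = 6.82
Deviation = 7.32 − 6.82 = 0.50 pp.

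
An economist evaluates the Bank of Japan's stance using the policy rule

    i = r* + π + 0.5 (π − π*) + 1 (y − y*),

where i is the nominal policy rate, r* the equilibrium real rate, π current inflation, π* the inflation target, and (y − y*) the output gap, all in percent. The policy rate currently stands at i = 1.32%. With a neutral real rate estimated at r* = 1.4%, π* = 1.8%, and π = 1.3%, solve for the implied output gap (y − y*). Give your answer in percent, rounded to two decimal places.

1 (y − y*) = 1.32 − 1.4 − 1.3 − 0.5 × (1.3 − 1.8) = -1.13
(y − y*) = -1.13 / 1 = -1.13

-1.13%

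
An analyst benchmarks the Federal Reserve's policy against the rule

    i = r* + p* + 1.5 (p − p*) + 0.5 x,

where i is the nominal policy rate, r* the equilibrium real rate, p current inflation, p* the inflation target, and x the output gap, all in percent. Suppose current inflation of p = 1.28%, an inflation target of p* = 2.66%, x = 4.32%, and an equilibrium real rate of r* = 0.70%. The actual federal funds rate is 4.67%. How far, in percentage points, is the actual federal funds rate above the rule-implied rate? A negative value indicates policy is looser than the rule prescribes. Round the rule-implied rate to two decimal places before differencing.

1.22 pp

i = 0.70 + 2.66 + 1.5 × (1.28 − 2.66) + 0.5 × 4.32
   = 0.70 + 2.66 − 2.07 + 2.16 = 3.45
Deviation = 4.67 − 3.45 = 1.22 pp.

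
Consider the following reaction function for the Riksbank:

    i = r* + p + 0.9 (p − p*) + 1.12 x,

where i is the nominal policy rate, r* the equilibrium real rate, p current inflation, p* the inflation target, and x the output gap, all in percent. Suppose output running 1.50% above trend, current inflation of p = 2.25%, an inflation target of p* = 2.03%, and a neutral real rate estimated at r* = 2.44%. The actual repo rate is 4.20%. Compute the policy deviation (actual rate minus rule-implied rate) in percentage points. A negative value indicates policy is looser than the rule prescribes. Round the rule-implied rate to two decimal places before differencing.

Output 1.50% above potential → x = 1.50.
i = 2.44 + 2.25 + 0.9 × (2.25 − 2.03) + 1.12 × 1.50
   = 2.44 + 2.25 + 0.198 + 1.68 = 6.57
Deviation = 4.20 − 6.57 = -2.37 pp.

-2.37 pp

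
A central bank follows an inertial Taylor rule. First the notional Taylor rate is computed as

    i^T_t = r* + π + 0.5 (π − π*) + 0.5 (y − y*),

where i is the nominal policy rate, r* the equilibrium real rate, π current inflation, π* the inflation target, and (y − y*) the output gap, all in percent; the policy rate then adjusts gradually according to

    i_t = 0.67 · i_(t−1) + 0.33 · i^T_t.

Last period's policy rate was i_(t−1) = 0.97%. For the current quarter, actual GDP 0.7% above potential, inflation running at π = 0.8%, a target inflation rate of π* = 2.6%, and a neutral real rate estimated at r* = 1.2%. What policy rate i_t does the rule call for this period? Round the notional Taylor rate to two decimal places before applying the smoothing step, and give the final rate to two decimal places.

Output 0.7% above potential → (y − y*) = 0.7.
i^T_t = 1.2 + 0.8 + 0.5 × (0.8 − 2.6) + 0.5 × 0.7
   = 1.2 + 0.8 − 0.9 + 0.35 = 1.45
i_t = 0.67 × 0.97 + 0.33 × 1.45 = 0.6499 + 0.4785 = 1.13

1.13%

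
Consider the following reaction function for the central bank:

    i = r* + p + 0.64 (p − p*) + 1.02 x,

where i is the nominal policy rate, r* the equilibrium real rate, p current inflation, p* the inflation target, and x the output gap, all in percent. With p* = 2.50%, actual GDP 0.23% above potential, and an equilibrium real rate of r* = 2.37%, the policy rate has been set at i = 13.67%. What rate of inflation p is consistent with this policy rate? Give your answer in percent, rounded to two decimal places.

Output 0.23% above potential → x = 0.23.
Collecting p: i = r* + (1 + 0.64) p − 0.64 p* + 1.02 x
1.64 p = 13.67 − 2.37 + 0.64 × 2.50 − 1.02 × 0.23 = 12.6654
p = 12.6654 / 1.64 = 7.72

7.72%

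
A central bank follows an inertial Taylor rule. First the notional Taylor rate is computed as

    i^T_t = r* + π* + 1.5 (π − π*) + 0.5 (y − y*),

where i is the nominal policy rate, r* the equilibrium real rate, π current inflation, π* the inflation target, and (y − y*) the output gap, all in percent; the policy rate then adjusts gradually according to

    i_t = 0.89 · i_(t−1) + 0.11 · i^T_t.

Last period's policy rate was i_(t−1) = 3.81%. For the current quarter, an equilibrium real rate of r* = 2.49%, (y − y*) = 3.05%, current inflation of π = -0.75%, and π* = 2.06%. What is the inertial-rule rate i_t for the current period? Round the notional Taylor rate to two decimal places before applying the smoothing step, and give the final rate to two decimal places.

3.60%

i^T_t = 2.49 + 2.06 + 1.5 × (-0.75 − 2.06) + 0.5 × 3.05
   = 2.49 + 2.06 − 4.215 + 1.525 = 1.86
i_t = 0.89 × 3.81 + 0.11 × 1.86 = 3.3909 + 0.2046 = 3.60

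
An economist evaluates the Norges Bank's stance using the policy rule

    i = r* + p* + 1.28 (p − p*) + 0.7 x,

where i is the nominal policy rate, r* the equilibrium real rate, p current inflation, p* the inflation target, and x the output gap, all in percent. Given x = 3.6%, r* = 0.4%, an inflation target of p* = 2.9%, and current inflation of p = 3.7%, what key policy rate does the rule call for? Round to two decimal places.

6.84%

i = 0.4 + 2.9 + 1.28 × (3.7 − 2.9) + 0.7 × 3.6
   = 0.4 + 2.9 + 1.024 + 2.52 = 6.84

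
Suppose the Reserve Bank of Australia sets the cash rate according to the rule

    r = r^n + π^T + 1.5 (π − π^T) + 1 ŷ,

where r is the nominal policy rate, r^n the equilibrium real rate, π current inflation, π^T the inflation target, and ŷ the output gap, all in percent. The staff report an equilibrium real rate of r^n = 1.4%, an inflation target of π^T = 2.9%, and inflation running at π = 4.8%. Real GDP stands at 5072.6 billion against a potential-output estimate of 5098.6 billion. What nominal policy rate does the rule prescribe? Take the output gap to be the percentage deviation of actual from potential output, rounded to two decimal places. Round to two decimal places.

Output gap = 100 × (5072.6 − 5098.6) / 5098.6 = -0.51%.
r = 1.40 + 2.90 + 1.5 × (4.80 − 2.90) + 1 × (-0.51)
   = 1.40 + 2.9 + 2.85 − 0.51 = 6.64

6.64%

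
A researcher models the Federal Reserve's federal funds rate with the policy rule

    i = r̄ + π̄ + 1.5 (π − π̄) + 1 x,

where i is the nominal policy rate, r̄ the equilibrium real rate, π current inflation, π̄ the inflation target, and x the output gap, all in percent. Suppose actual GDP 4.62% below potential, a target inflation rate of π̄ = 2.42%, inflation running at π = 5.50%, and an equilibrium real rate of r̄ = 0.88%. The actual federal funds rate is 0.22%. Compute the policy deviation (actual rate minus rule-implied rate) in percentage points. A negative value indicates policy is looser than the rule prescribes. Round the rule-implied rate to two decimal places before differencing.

-3.08 pp

Output 4.62% below potential → x = -4.62.
i = 0.88 + 2.42 + 1.5 × (5.50 − 2.42) + 1 × (-4.62)
   = 0.88 + 2.42 + 4.62 − 4.62 = 3.30
Deviation = 0.22 − 3.30 = -3.08 pp.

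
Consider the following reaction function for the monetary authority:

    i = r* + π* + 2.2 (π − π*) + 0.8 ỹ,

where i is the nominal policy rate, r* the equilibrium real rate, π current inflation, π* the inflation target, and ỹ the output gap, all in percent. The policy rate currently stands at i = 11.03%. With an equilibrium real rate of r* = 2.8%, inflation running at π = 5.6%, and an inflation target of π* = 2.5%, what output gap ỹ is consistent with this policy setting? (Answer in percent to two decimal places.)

0.8 ỹ = 11.03 − 2.8 − 2.5 − 2.2 × (5.6 − 2.5) = -1.09
ỹ = -1.09 / 0.8 = -1.36

-1.36%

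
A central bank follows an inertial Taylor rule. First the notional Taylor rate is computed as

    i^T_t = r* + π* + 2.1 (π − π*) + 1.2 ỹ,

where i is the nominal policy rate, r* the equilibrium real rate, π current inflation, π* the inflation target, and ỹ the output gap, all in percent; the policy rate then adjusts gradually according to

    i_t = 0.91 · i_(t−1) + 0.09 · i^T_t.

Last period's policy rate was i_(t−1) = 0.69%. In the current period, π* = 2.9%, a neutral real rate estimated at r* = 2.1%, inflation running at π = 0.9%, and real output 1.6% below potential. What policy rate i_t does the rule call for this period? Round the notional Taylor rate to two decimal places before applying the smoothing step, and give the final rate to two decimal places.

Output 1.6% below potential → ỹ = -1.6.
i^T_t = 2.1 + 2.9 + 2.1 × (0.9 − 2.9) + 1.2 × (-1.6)
   = 2.1 + 2.9 − 4.2 − 1.92 = -1.12
i_t = 0.91 × 0.69 + 0.09 × (-1.12) = 0.6279 − 0.1008 = 0.53

0.53%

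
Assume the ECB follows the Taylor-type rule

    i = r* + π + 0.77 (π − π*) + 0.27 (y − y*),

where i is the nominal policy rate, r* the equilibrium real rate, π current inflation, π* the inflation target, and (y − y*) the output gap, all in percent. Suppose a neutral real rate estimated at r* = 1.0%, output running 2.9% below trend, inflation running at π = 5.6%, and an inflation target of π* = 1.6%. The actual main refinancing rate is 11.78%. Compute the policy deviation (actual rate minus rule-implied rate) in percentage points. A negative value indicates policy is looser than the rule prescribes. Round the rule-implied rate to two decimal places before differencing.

Output 2.9% below potential → (y − y*) = -2.9.
i = 1.0 + 5.6 + 0.77 × (5.6 − 1.6) + 0.27 × (-2.9)
   = 1.0 + 5.6 + 3.08 − 0.783 = 8.90
Deviation = 11.78 − 8.90 = 2.88 pp.

2.88 pp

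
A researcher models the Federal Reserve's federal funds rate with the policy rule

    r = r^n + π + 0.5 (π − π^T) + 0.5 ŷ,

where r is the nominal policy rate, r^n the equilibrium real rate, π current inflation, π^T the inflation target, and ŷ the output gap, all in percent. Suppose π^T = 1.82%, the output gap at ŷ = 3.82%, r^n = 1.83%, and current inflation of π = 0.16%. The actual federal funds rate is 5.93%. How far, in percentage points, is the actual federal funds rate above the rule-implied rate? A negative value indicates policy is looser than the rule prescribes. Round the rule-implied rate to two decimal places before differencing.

2.86 pp

r = 1.83 + 0.16 + 0.5 × (0.16 − 1.82) + 0.5 × 3.82
   = 1.83 + 0.16 − 0.83 + 1.91 = 3.07
Deviation = 5.93 − 3.07 = 2.86 pp.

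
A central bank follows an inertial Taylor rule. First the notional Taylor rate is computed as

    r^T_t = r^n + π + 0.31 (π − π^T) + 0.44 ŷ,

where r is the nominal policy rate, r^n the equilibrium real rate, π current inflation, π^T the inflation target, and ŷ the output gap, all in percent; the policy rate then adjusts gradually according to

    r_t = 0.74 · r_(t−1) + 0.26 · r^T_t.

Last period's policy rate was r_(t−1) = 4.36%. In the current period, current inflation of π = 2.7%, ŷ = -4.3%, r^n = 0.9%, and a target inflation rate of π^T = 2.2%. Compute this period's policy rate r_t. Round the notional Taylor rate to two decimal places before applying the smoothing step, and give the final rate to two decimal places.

r^T_t = 0.9 + 2.7 + 0.31 × (2.7 − 2.2) + 0.44 × (-4.3)
   = 0.9 + 2.7 + 0.155 − 1.892 = 1.86
r_t = 0.74 × 4.36 + 0.26 × 1.86 = 3.2264 + 0.4836 = 3.71

3.71%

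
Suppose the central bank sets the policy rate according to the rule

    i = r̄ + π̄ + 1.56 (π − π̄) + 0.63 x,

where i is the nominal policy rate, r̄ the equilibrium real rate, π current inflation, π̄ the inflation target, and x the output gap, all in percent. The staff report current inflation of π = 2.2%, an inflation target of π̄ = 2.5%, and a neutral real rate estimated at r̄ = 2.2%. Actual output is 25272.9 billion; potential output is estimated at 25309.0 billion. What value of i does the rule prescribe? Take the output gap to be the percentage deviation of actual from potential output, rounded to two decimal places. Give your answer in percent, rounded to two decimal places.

Output gap = 100 × (25272.9 − 25309.0) / 25309.0 = -0.14%.
i = 2.20 + 2.50 + 1.56 × (2.20 − 2.50) + 0.63 × (-0.14)
   = 2.20 + 2.5 − 0.468 − 0.0882 = 4.14

4.14%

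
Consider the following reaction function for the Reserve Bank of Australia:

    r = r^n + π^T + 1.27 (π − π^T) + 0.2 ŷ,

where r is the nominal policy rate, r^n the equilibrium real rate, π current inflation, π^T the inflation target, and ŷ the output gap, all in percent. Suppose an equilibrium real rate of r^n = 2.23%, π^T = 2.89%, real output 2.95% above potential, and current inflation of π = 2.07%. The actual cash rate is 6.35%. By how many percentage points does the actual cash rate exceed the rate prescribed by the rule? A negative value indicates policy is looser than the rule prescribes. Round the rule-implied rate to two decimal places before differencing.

Output 2.95% above potential → ŷ = 2.95.
r = 2.23 + 2.89 + 1.27 × (2.07 − 2.89) + 0.2 × 2.95
   = 2.23 + 2.89 − 1.0414 + 0.59 = 4.67
Deviation = 6.35 − 4.67 = 1.68 pp.

1.68 pp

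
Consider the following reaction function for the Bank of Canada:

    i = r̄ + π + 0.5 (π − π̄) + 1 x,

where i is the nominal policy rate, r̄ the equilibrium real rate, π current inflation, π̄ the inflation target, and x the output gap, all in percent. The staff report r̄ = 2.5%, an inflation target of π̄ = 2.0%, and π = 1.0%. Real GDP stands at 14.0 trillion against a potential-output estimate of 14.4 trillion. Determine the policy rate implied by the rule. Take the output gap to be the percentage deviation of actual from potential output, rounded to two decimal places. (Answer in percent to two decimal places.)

Output gap = 100 × (14.0 − 14.4) / 14.4 = -2.78%.
i = 2.50 + 1.00 + 0.5 × (1.00 − 2.00) + 1 × (-2.78)
   = 2.50 + 1 − 0.5 − 2.78 = 0.22

0.22%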